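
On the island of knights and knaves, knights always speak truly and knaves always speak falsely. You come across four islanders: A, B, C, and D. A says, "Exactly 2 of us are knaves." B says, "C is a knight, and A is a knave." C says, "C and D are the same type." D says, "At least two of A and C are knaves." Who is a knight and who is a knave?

Knights: D. Knaves: A, B, and C.

A is a knave, so "exactly 2 of us are knaves" must be False — and it is.
As a knave, B's statement "C is a knight, and A is a knave" should be False; it is.
As a knave, C's statement "C and D are the same type" should be False; it is.
D is a knight, so "at least two of A and C are knaves" must be true — and it is.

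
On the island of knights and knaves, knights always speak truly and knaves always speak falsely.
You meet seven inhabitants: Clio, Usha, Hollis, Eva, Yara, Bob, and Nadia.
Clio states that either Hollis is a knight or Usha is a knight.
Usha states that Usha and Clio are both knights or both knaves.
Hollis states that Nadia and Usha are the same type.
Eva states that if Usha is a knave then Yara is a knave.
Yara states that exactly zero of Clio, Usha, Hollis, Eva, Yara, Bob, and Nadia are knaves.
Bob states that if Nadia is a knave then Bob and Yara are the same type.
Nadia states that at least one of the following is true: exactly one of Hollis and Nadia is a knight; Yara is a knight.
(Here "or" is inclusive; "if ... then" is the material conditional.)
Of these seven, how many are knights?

7

The unique consistent assignment is Clio=knight, Usha=knight, Hollis=knight, Eva=knight, Yara=knight, Bob=knight, Nadia=knight.
That has 7 knights.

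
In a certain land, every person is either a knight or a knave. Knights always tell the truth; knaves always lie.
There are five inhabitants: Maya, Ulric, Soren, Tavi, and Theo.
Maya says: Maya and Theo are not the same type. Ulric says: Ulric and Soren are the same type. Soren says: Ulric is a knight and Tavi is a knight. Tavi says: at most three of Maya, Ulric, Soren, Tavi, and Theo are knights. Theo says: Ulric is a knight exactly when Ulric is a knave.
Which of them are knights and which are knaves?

Maya is a knave, Ulric is a knight, Soren is a knight, Tavi is a knight, and Theo is a knave.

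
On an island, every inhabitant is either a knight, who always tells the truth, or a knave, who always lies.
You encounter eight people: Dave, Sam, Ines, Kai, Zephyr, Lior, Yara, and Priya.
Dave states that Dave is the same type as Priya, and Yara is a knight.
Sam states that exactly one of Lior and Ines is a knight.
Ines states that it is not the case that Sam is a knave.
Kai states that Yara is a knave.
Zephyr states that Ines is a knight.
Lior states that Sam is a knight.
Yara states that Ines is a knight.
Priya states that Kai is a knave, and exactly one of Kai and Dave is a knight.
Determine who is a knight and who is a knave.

Dave is a knave, Sam is a knave, Ines is a knave, Kai is a knight, Zephyr is a knave, Lior is a knave, Yara is a knave, and Priya is a knave.

Dave is a knave; "Dave is the same type as Priya, and Yara is a knight" is False, as required.
As a knave, Sam's statement "exactly one of Lior and Ines is a knight" should be False; it is.
As a knave, Ines's statement "it is not the case that Sam is a knave" should be False; it is.
Kai is a knight, so "Yara is a knave" must be True — and it is.
As a knave, Zephyr's statement "Ines is a knight" should be False; it is.
Lior is a knave, and the claim "Sam is a knight" is indeed False.
As a knave, Yara's statement "Ines is a knight" should be False; it is.
Priya is a knave; "Kai is a knave, and exactly one of Kai and Dave is a knight" is False, as required.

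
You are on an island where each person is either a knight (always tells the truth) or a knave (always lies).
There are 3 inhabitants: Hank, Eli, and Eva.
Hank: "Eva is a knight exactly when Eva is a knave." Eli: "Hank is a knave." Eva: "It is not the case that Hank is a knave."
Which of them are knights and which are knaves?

Hank is a knave, Eli is a knight, and Eva is a knave.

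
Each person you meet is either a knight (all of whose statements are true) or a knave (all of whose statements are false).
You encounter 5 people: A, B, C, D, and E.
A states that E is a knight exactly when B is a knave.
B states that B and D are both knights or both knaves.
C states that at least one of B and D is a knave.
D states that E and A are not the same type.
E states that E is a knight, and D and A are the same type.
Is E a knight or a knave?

E is a knave.

Consistent assignments: {A=knight, B=knight, C=knave, D=knight, E=knave}
In every consistent assignment, E is a knave.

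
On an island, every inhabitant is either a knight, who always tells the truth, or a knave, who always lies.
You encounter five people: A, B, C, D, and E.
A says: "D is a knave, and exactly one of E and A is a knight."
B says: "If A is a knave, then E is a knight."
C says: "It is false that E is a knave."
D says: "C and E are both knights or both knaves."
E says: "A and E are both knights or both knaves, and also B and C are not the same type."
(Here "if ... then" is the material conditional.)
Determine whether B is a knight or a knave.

B is a knave.

Consistent assignments: {A=knave, B=knave, C=knave, D=knight, E=knave}
In every consistent assignment, B is a knave.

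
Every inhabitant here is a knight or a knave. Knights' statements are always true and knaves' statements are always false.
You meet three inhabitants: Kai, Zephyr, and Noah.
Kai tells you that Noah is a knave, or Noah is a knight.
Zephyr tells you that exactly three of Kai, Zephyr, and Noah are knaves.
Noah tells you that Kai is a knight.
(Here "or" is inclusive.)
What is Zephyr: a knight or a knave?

Zephyr is a knave.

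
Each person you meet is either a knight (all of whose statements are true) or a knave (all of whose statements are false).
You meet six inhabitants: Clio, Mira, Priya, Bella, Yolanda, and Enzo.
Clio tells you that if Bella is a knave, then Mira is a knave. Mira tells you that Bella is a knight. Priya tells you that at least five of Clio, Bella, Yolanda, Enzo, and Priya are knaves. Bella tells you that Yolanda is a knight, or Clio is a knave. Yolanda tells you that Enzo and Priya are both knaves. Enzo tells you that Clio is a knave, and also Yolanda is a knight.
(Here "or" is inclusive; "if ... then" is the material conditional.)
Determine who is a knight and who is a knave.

Clio is a knight, Mira is a knight, Priya is a knave, Bella is a knight, Yolanda is a knight, and Enzo is a knave.

Clio is a knight, and the claim "if Bella is a knave, then Mira is a knave" is indeed true.
As a knight, Mira's statement "Bella is a knight" should be true; it is.
Priya (knave): "at least five of Clio, Bella, Yolanda, Enzo, and Priya are knaves" — false. ✓
Bella is a knight, so "Yolanda is a knight, or Clio is a knave" must be true — and it is.
Yolanda is a knight, and the claim "Enzo and Priya are both knaves" is indeed true.
Enzo is a knave, and the claim "Clio is a knave, and also Yolanda is a knight" is indeed false.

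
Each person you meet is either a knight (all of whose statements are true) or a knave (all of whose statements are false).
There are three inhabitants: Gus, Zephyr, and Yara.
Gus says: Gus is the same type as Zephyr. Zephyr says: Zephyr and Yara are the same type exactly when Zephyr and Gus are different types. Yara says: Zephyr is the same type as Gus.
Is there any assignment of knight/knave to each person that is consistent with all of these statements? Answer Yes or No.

No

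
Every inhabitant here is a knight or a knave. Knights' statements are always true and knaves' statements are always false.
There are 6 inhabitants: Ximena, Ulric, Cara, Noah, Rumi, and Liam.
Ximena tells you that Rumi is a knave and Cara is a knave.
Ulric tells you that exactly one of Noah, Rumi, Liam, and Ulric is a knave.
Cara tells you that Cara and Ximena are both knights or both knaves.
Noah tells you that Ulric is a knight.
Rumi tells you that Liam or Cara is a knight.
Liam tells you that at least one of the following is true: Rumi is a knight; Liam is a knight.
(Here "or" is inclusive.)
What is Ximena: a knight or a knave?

Ximena is a knight.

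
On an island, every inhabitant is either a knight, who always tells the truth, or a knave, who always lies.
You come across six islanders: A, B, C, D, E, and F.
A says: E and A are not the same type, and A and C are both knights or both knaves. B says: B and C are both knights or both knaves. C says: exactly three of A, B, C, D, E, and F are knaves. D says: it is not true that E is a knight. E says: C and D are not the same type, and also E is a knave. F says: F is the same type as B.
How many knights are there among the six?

3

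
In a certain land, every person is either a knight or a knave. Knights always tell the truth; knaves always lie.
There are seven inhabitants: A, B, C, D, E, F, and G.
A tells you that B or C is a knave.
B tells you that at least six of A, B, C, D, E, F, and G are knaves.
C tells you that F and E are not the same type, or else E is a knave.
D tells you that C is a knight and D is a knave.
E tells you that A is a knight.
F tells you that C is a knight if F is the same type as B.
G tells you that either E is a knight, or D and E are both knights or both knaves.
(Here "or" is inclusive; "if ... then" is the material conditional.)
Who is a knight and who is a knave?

Knights: A, E, F, and G. Knaves: B, C, and D.

A is a knight; "B or C is a knave" is True, as required.
B is a knave, and the claim "at least six of A, B, C, D, E, F, and G are knaves" is indeed false.
C is a knave; "F and E are not the same type, or else E is a knave" is false, as required.
D is a knave, so "C is a knight and D is a knave" must be false — and it is.
E (knight): "A is a knight" — True. ✓
As a knight, F's statement "C is a knight if F is the same type as B" should be True; it is.
G is a knight, and the claim "either E is a knight, or D and E are both knights or both knaves" is indeed True.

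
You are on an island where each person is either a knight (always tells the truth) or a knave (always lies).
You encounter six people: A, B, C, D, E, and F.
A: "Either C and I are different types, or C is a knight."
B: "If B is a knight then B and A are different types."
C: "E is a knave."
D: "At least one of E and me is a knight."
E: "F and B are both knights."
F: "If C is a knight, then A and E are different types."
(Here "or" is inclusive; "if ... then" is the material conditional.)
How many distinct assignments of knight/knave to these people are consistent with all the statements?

Consistent assignments:
  A=knave, B=knight, C=knave, D=knight, E=knight, F=knight

1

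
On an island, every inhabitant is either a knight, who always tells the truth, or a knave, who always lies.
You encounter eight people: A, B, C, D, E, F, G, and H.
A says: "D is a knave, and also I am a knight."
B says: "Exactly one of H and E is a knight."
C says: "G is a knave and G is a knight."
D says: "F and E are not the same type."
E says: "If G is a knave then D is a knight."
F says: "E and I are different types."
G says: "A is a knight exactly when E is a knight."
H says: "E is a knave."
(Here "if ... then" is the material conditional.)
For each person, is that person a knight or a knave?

Since A is a knight, "D is a knave, and also I am a knight" needs to be True, which holds.
B (knight): "exactly one of H and E is a knight" — True. ✓
C is a knave, and the claim "G is a knave and G is a knight" is indeed false.
D is a knave, so "F and E are not the same type" must be false — and it is.
E (knave): "if G is a knave then D is a knight" — false. ✓
Since F is a knave, "E and I are different types" needs to be false, which holds.
G is a knave, so "A is a knight exactly when E is a knight" must be false — and it is.
H is a knight, so "E is a knave" must be True — and it is.

Knights: A, B, and H. Knaves: C, D, E, F, and G.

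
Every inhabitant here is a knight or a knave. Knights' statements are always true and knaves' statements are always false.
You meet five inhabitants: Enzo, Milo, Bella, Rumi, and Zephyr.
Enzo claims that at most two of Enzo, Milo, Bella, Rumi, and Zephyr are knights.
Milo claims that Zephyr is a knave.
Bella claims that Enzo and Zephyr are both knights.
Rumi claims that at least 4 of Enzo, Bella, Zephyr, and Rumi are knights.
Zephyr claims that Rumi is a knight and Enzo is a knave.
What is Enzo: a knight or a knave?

Enzo is a knight.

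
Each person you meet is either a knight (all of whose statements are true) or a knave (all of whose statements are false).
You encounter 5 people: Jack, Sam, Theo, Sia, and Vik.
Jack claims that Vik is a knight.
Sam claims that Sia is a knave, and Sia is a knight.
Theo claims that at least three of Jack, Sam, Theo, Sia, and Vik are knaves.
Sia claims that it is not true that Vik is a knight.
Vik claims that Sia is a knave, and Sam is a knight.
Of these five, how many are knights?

The unique consistent assignment is Jack=knave, Sam=knave, Theo=knight, Sia=knight, Vik=knave.
That has 2 knights.

2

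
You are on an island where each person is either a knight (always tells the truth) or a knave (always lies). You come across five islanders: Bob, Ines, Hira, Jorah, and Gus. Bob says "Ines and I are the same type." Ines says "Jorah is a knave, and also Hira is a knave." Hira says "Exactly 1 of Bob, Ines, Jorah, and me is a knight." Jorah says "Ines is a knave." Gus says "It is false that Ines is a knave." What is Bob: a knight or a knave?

Bob is a knight.

Consistent assignments: {Bob=knight, Ines=knight, Hira=knave, Jorah=knave, Gus=knight}
In every consistent assignment, Bob is a knight.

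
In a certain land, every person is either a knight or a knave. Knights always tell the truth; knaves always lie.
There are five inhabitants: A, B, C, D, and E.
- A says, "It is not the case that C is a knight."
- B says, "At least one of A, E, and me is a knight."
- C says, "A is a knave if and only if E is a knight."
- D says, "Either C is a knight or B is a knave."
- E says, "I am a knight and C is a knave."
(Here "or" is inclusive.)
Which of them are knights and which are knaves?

Suppose A is a knave. Then A's statement "it is not the case that C is a knight" would have to be false. Checking the 16 ways to assign the others, none is consistent with every speaker.
(For instance, with B=knight, C=knave, D=knave, E=knight, A's claim "it is not the case that C is a knight" comes out true where it would need to be false.)
So A must be a knight, making "it is not the case that C is a knight" true. Taking A=knight, B=knight, C=knave, D=knave, E=knight, each remaining statement checks out:
  B (knight): "at least one of A, E, and me is a knight" — true. ✓
  C (knave): "A is a knave if and only if E is a knight" — false. ✓
  D (knave): "either C is a knight or B is a knave" — false. ✓
  E (knight): "I am a knight and C is a knave" — true. ✓
This is the unique consistent assignment.

A is a knight, B is a knight, C is a knave, D is a knave, and E is a knight.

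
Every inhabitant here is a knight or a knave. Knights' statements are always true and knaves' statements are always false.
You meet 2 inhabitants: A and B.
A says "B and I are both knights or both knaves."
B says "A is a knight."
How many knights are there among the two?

The unique consistent assignment is A=knight, B=knight.
That has 2 knights.

2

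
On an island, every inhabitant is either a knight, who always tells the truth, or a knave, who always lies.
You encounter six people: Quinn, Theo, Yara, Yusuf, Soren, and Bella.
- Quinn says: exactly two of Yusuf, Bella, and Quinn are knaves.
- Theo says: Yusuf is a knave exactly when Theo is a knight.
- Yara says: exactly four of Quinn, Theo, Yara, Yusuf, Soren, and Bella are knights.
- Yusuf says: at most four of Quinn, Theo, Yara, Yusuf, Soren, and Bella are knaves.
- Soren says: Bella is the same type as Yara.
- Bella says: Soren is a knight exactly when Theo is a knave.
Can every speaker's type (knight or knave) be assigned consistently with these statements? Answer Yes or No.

No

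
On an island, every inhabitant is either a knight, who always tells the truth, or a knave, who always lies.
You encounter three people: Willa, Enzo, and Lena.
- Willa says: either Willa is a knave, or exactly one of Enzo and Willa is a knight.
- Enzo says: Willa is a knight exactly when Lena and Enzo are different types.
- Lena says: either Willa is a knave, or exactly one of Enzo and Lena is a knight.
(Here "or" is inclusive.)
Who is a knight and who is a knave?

Willa is a knight, Enzo is a knave, and Lena is a knave.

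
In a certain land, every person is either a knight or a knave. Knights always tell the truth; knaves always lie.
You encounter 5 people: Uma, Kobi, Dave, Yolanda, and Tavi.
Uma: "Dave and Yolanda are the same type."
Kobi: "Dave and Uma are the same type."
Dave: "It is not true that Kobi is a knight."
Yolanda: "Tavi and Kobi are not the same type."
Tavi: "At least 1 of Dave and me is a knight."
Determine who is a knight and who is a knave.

Since Uma is a knave, "Dave and Yolanda are the same type" needs to be false, which holds.
As a knight, Kobi's statement "Dave and Uma are the same type" should be true; it is.
Dave is a knave, so "it is not true that Kobi is a knight" must be false — and it is.
Yolanda (knight): "Tavi and Kobi are not the same type" — true. ✓
Tavi is a knave, so "at least 1 of Dave and me is a knight" must be false — and it is.

Uma is a knave, Kobi is a knight, Dave is a knave, Yolanda is a knight, and Tavi is a knave.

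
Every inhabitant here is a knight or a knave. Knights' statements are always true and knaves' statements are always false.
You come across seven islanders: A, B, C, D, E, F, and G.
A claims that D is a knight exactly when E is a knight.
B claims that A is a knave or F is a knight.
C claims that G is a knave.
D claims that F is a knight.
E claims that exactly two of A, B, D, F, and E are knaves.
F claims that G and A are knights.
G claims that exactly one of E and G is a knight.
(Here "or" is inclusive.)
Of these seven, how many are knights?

2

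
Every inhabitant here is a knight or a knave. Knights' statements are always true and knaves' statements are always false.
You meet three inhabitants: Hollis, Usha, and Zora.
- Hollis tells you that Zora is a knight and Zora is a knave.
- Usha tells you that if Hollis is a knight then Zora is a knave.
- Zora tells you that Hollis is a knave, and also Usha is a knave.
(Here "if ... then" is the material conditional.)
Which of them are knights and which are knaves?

Knights: Usha. Knaves: Hollis and Zora.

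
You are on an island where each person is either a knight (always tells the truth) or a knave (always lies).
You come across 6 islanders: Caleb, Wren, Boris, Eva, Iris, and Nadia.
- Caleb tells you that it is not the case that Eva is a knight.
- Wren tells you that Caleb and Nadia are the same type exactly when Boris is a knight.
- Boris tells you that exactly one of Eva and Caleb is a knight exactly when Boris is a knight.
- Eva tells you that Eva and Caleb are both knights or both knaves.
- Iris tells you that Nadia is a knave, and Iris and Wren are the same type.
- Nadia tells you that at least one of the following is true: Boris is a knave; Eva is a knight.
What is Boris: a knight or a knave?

Consistent assignments: {Caleb=knight, Wren=knave, Boris=knave, Eva=knave, Iris=knave, Nadia=knight}
In every consistent assignment, Boris is a knave.

Boris is a knave.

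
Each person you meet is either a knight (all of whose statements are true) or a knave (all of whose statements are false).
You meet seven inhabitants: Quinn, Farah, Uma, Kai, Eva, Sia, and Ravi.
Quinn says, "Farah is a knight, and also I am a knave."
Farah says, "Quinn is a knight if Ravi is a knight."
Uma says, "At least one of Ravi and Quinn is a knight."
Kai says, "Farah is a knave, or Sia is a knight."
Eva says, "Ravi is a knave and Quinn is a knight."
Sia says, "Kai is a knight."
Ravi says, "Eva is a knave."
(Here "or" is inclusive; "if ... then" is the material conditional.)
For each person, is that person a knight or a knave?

As a knave, Quinn's statement "Farah is a knight, and also I am a knave" should be false; it is.
Since Farah is a knave, "Quinn is a knight if Ravi is a knight" needs to be false, which holds.
Uma is a knight; "at least one of Ravi and Quinn is a knight" is true, as required.
Kai is a knight, so "Farah is a knave, or Sia is a knight" must be true — and it is.
Eva (knave): "Ravi is a knave and Quinn is a knight" — false. ✓
Sia (knight): "Kai is a knight" — true. ✓
Ravi is a knight, so "Eva is a knave" must be true — and it is.

Quinn is a knave, Farah is a knave, Uma is a knight, Kai is a knight, Eva is a knave, Sia is a knight, and Ravi is a knight.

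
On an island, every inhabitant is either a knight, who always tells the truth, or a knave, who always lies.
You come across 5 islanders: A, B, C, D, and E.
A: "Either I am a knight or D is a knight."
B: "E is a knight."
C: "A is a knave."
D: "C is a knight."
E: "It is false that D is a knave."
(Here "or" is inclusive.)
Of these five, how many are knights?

The unique consistent assignment is A=knight, B=knave, C=knave, D=knave, E=knave.
That has 1 knight.

1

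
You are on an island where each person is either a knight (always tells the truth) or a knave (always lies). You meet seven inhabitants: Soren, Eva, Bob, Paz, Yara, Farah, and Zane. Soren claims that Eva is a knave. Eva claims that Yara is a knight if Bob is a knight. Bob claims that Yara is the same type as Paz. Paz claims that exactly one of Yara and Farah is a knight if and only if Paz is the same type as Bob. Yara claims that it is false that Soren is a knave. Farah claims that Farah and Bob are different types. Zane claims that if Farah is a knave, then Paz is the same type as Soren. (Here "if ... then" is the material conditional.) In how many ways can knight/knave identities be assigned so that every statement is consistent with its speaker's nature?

1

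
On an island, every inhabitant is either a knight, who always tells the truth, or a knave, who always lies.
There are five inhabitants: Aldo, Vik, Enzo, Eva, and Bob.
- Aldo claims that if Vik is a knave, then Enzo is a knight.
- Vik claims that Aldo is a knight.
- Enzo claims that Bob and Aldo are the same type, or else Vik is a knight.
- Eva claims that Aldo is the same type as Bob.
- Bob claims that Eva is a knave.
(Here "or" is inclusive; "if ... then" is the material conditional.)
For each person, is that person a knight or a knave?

Knights: Bob. Knaves: Aldo, Vik, Enzo, and Eva.

Aldo is a knave, and the claim "if Vik is a knave, then Enzo is a knight" is indeed false.
Vik is a knave, and the claim "Aldo is a knight" is indeed false.
Enzo is a knave, so "Bob and Aldo are the same type, or else Vik is a knight" must be false — and it is.
Eva is a knave, and the claim "Aldo is the same type as Bob" is indeed false.
Bob is a knight, and the claim "Eva is a knave" is indeed True.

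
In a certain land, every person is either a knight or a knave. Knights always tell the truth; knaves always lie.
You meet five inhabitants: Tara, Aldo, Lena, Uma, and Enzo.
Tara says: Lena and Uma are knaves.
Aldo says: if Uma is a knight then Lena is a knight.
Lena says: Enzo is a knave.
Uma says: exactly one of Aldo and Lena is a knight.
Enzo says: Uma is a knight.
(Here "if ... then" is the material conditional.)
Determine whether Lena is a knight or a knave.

Lena is a knight.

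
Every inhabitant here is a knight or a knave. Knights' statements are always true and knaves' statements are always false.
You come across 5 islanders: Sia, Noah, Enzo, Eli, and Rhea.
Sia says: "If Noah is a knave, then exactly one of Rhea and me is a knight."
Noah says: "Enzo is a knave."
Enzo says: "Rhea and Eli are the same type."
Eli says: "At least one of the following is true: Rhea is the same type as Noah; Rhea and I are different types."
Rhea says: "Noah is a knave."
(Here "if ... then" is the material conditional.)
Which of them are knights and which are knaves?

Knights: Sia, Noah, and Eli. Knaves: Enzo and Rhea.

Sia (knight): "if Noah is a knave, then exactly one of Rhea and me is a knight" — True. ✓
Noah is a knight, so "Enzo is a knave" must be True — and it is.
Enzo is a knave, and the claim "Rhea and Eli are the same type" is indeed false.
Eli is a knight, and the claim "at least one of the following is true: Rhea is the same type as Noah; Rhea and I are different types" is indeed True.
Since Rhea is a knave, "Noah is a knave" needs to be false, which holds.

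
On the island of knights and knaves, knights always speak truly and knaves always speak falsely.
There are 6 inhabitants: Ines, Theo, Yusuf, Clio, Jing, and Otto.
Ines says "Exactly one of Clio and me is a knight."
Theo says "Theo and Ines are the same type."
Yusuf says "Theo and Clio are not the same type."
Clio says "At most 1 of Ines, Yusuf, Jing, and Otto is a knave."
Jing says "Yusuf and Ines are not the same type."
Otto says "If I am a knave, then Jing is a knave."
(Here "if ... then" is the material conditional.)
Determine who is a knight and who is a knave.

Since Ines is a knight, "exactly one of Clio and me is a knight" needs to be True, which holds.
Theo (knave): "Theo and Ines are the same type" — false. ✓
Yusuf (knave): "Theo and Clio are not the same type" — false. ✓
Clio is a knave, and the claim "at most 1 of Ines, Yusuf, Jing, and Otto is a knave" is indeed false.
Jing is a knight, and the claim "Yusuf and Ines are not the same type" is indeed True.
As a knave, Otto's statement "if I am a knave, then Jing is a knave" should be false; it is.

Ines is a knight, Theo is a knave, Yusuf is a knave, Clio is a knave, Jing is a knight, and Otto is a knave.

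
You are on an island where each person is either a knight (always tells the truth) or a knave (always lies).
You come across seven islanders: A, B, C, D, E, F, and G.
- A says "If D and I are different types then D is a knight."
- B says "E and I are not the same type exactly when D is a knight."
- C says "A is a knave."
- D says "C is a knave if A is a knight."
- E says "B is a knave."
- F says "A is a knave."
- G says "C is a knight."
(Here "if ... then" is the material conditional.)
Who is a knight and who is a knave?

A is a knight, B is a knight, C is a knave, D is a knight, E is a knave, F is a knave, and G is a knave.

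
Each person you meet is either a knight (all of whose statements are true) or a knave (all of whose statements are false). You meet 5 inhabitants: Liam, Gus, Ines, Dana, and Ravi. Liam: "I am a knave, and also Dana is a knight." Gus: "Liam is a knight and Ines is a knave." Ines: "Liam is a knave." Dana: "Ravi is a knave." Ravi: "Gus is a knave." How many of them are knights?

2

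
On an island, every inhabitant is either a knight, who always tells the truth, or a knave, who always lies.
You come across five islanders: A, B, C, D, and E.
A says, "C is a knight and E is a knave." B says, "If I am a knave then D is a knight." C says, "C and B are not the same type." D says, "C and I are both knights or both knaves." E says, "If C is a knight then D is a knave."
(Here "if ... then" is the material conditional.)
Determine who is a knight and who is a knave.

Knights: C and E. Knaves: A, B, and D.

A (knave): "C is a knight and E is a knave" — False. ✓
B is a knave, so "if I am a knave then D is a knight" must be False — and it is.
Since C is a knight, "C and B are not the same type" needs to be true, which holds.
D (knave): "C and I are both knights or both knaves" — False. ✓
E is a knight; "if C is a knight then D is a knave" is true, as required.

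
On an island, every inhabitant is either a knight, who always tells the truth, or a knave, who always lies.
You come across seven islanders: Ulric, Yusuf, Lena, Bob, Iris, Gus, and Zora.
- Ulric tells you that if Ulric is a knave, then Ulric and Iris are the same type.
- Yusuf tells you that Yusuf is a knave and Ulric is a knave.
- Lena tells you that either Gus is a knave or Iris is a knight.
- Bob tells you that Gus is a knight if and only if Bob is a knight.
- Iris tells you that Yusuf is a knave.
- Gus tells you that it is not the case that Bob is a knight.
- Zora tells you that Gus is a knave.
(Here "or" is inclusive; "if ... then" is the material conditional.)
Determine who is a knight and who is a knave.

Knights: Ulric, Lena, Iris, and Gus. Knaves: Yusuf, Bob, and Zora.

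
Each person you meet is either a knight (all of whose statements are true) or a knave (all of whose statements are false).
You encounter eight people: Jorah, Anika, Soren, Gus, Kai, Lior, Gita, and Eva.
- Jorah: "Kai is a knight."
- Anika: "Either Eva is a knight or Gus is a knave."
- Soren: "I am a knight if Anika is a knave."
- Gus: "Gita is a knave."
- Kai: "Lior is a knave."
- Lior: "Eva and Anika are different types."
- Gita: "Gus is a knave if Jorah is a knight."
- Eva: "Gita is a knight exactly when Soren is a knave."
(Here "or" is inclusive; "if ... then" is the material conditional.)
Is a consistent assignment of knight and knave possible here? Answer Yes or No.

Yes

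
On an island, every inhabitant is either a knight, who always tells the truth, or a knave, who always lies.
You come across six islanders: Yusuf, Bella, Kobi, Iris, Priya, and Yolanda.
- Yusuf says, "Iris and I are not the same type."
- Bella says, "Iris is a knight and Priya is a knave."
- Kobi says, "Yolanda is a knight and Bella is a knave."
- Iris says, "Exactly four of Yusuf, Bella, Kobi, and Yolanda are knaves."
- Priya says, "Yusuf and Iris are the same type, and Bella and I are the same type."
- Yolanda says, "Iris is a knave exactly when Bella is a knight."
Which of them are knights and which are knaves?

Knights: Yusuf. Knaves: Bella, Kobi, Iris, Priya, and Yolanda.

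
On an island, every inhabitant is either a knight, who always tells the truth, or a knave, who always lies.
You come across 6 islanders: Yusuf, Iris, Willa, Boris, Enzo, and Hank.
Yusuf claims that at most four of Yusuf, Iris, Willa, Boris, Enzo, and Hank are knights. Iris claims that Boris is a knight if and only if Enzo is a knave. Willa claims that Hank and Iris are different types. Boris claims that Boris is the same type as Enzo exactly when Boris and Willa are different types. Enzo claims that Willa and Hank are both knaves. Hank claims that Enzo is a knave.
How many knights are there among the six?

3

The unique consistent assignment is Yusuf=knight, Iris=knave, Willa=knave, Boris=knight, Enzo=knight, Hank=knave.
That has 3 knights.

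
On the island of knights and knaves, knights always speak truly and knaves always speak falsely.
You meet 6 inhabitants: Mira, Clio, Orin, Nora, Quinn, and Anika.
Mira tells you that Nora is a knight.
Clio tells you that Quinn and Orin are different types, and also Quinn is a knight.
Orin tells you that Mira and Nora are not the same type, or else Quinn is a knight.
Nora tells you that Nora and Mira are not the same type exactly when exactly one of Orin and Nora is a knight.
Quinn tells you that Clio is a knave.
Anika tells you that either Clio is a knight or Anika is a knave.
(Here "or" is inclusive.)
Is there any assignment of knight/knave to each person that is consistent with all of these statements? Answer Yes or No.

No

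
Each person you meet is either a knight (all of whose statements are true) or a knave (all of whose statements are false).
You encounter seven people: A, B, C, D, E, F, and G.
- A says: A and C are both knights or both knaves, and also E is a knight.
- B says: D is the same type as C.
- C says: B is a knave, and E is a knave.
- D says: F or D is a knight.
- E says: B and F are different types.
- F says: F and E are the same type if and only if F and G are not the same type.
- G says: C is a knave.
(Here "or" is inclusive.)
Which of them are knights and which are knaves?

Since A is a knave, "A and C are both knights or both knaves, and also E is a knight" needs to be false, which holds.
As a knave, B's statement "D is the same type as C" should be false; it is.
Since C is a knight, "B is a knave, and E is a knave" needs to be true, which holds.
D is a knave; "F or D is a knight" is false, as required.
Since E is a knave, "B and F are different types" needs to be false, which holds.
F (knave): "F and E are the same type if and only if F and G are not the same type" — false. ✓
G is a knave, so "C is a knave" must be false — and it is.

A is a knave, B is a knave, C is a knight, D is a knave, E is a knave, F is a knave, and G is a knave.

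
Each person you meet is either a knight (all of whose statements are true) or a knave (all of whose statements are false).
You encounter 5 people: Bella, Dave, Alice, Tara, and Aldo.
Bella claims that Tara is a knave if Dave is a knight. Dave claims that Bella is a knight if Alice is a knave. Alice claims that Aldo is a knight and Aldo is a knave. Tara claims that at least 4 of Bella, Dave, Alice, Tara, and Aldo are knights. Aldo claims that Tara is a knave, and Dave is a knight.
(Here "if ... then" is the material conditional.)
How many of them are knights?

3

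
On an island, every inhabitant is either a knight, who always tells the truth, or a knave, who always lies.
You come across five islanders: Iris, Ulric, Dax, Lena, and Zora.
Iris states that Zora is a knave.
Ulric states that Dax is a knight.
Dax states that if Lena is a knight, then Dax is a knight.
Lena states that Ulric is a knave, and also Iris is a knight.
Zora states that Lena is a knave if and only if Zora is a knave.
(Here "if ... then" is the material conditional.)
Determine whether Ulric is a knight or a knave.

Ulric is a knave.

Consistent assignments: {Iris=knight, Ulric=knave, Dax=knave, Lena=knight, Zora=knave}
In every consistent assignment, Ulric is a knave.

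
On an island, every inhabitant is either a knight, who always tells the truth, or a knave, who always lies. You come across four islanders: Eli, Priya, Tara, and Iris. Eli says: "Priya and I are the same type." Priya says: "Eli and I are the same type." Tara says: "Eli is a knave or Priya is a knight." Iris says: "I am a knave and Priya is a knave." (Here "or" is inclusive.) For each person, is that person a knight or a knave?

Eli is a knight, Priya is a knight, Tara is a knight, and Iris is a knave.

As a knight, Eli's statement "Priya and I are the same type" should be true; it is.
As a knight, Priya's statement "Eli and I are the same type" should be true; it is.
As a knight, Tara's statement "Eli is a knave or Priya is a knight" should be true; it is.
Since Iris is a knave, "I am a knave and Priya is a knave" needs to be false, which holds.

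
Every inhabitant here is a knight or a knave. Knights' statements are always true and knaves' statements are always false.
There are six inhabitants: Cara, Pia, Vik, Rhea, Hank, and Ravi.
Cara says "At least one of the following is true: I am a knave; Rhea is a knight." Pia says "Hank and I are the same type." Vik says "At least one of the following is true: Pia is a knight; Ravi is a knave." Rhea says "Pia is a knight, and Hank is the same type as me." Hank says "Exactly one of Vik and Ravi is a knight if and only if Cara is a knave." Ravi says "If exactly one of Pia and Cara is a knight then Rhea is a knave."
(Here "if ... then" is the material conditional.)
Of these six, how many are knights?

6

The unique consistent assignment is Cara=knight, Pia=knight, Vik=knight, Rhea=knight, Hank=knight, Ravi=knight.
That has 6 knights.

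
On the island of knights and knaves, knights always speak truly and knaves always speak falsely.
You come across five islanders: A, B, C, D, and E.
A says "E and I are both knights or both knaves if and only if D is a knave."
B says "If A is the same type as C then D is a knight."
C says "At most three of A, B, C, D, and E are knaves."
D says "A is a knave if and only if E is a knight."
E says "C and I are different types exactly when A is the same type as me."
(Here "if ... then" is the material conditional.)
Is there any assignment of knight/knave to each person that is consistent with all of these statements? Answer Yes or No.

One consistent assignment: A=knight, B=knight, C=knight, D=knight, E=knave.

Yes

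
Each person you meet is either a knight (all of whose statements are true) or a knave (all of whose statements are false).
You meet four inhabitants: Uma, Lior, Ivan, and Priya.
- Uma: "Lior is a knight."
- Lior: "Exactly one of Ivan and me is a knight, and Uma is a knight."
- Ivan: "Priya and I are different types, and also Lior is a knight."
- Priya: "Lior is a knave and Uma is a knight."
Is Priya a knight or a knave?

Consistent assignments: {Uma=knight, Lior=knight, Ivan=knave, Priya=knave}; {Uma=knave, Lior=knave, Ivan=knave, Priya=knave}
In every consistent assignment, Priya is a knave.

Priya is a knave.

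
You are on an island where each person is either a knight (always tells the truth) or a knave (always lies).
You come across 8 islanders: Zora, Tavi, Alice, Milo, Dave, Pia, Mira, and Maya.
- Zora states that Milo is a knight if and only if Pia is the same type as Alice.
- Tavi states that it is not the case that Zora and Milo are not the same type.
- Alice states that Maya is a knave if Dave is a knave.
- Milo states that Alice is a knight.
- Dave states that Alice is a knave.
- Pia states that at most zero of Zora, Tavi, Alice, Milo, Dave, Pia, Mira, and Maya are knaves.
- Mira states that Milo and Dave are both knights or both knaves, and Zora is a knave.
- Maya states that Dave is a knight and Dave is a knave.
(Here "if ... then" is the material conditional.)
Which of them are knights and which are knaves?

Zora is a knave; "Milo is a knight if and only if Pia is the same type as Alice" is False, as required.
Tavi is a knave, so "it is not the case that Zora and Milo are not the same type" must be False — and it is.
Alice is a knight, and the claim "Maya is a knave if Dave is a knave" is indeed True.
Milo (knight): "Alice is a knight" — True. ✓
Dave is a knave, so "Alice is a knave" must be False — and it is.
Pia is a knave; "at most zero of Zora, Tavi, Alice, Milo, Dave, Pia, Mira, and Maya are knaves" is False, as required.
Mira (knave): "Milo and Dave are both knights or both knaves, and Zora is a knave" — False. ✓
Maya is a knave, so "Dave is a knight and Dave is a knave" must be False — and it is.

Zora is a knave, Tavi is a knave, Alice is a knight, Milo is a knight, Dave is a knave, Pia is a knave, Mira is a knave, and Maya is a knave.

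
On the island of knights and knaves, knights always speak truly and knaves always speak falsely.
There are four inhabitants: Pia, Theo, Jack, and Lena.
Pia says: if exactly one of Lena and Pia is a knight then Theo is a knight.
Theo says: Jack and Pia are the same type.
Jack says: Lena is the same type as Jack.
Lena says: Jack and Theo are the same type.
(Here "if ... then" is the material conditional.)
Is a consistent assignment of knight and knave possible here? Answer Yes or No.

One consistent assignment: Pia=knight, Theo=knight, Jack=knight, Lena=knight.

Yes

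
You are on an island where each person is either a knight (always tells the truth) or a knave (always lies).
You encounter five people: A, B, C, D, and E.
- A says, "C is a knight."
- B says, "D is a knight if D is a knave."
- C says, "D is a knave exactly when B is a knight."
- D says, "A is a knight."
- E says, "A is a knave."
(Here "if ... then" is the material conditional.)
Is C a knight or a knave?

C is a knave.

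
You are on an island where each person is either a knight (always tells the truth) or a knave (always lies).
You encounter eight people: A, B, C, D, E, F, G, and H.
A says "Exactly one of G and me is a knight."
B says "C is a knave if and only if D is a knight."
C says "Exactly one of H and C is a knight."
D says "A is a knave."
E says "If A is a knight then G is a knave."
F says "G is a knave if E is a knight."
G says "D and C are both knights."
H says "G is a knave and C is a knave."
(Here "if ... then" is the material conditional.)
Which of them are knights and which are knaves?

Knights: A, B, C, E, and F. Knaves: D, G, and H.

A (knight): "exactly one of G and me is a knight" — True. ✓
Since B is a knight, "C is a knave if and only if D is a knight" needs to be True, which holds.
C is a knight; "exactly one of H and C is a knight" is True, as required.
D is a knave; "A is a knave" is false, as required.
E is a knight; "if A is a knight then G is a knave" is True, as required.
Since F is a knight, "G is a knave if E is a knight" needs to be True, which holds.
As a knave, G's statement "D and C are both knights" should be false; it is.
As a knave, H's statement "G is a knave and C is a knave" should be false; it is.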